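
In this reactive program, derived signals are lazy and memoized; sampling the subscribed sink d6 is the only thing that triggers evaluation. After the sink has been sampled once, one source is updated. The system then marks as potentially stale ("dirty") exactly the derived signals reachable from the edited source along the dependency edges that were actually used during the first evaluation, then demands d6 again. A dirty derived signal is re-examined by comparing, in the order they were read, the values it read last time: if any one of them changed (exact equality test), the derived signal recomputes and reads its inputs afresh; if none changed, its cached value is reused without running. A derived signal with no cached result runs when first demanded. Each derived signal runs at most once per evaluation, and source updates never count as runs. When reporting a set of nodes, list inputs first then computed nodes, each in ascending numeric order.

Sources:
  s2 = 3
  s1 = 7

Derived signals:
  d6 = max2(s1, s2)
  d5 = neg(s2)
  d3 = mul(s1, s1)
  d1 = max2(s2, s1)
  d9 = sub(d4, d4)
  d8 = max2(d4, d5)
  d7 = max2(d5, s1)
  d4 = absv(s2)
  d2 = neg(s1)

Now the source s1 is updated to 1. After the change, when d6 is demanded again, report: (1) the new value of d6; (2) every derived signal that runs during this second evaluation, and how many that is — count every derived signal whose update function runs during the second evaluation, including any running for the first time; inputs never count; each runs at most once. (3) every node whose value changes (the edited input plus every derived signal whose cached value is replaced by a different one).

First demand of the output computes:
  d6 = max2(7, 3) = 7

After the edit, cleaning proceeds:
  d6: a read changed (s1 7->1) — executes, giving 3.

Demanding d6 again yields 3.
1 derived signals run: d6.
The nodes whose values change: s1, d6.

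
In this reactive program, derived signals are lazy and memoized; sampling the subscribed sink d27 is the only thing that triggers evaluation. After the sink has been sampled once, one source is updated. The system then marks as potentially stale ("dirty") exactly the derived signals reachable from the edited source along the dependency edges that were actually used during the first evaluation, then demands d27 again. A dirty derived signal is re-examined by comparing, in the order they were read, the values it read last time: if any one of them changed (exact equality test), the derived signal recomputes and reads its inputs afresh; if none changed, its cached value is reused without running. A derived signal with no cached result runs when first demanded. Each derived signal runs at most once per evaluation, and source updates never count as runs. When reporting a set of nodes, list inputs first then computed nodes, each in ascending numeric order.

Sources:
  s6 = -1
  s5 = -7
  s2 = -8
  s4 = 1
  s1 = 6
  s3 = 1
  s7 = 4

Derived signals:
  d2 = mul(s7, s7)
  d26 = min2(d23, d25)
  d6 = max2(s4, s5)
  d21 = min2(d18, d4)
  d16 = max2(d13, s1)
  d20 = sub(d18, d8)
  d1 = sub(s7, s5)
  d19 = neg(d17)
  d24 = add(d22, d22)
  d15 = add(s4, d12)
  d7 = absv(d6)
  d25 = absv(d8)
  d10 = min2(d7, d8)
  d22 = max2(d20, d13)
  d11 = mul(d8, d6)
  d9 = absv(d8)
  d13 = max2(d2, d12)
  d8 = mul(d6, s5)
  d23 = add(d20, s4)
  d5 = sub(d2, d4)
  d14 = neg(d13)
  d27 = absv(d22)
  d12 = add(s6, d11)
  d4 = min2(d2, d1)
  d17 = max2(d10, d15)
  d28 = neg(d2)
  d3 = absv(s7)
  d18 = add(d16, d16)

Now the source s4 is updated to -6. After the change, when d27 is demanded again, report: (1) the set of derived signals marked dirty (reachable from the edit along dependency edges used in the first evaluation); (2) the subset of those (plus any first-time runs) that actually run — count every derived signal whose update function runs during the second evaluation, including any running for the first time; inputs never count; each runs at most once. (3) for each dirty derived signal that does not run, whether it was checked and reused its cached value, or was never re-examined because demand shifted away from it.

First demand of the output computes:
  d2 = mul(4, 4) = 16
  d6 = max2(1, -7) = 1
  d8 = mul(1, -7) = -7
  d11 = mul(-7, 1) = -7
  d12 = add(-1, -7) = -8
  d13 = max2(16, -8) = 16
  d16 = max2(16, 6) = 16
  d18 = add(16, 16) = 32
  d20 = sub(32, -7) = 39
  d22 = max2(39, 16) = 39
  d27 = absv(39) = 39

After the edit, cleaning proceeds:
  d6: a read changed (s4 1->-6) — executes, giving -6.
  d8: a read changed (d6 1->-6) — executes, giving 42.
  d11: a read changed (d8 -7->42; d6 1->-6) — executes, giving -252.
  d12: a read changed (d11 -7->-252) — executes, giving -253.
  d13: a read changed (d12 -8->-253) — executes, giving 16 — identical to its old value.
  d16: dirty, but its reads are unchanged (d13 unchanged, s1 unchanged); cached 16 stands.
  d18: dirty, but its reads are unchanged (d16 unchanged, d16 unchanged); cached 32 stands.
  d20: a read changed (d8 -7->42) — executes, giving -10.
  d22: a read changed (d20 39->-10) — executes, giving 16.
  d27: a read changed (d22 39->16) — executes, giving 16.

Note where the cutoff bites: d16 is checked, finds nothing changed, and keeps its cache.

The edit dirties: d6, d8, d11, d12, d13, d16, d18, d20, d22, d27.
8 derived signals run: d6, d8, d11, d12, d13, d20, d22, d27.
Cache hits after checking: d16, d18.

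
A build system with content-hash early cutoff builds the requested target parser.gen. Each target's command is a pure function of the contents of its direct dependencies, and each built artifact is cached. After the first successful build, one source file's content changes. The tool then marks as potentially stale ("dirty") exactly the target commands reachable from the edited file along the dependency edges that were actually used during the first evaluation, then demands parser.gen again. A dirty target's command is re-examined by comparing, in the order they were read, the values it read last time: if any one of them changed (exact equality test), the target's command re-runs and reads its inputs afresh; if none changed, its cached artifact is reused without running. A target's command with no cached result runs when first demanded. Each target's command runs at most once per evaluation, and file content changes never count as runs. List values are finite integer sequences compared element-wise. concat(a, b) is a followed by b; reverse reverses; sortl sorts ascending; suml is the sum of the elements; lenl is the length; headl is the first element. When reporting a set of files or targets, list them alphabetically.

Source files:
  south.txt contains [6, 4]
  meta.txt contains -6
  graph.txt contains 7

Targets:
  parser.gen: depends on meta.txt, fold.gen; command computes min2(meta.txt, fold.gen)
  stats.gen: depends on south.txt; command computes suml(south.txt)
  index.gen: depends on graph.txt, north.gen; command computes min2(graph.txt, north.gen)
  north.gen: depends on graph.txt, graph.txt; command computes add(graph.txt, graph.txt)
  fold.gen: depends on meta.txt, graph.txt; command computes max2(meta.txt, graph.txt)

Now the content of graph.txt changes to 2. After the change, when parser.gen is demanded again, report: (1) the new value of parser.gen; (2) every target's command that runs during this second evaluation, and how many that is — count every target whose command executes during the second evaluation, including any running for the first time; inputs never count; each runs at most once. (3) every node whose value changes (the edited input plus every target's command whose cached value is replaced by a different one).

First evaluation (everything demanded from the output):
  fold.gen = max2(-6, 7) = 7
  parser.gen = min2(-6, 7) = -6

Propagation after the edit:
  fold.gen: runs — graph.txt 7->2; result 2.
  parser.gen: runs — fold.gen 7->2; result -6 (same value as before).

New value of parser.gen: -6.
Target commands that run: fold.gen, parser.gen — 2 in total.
Values that change: fold.gen, graph.txt.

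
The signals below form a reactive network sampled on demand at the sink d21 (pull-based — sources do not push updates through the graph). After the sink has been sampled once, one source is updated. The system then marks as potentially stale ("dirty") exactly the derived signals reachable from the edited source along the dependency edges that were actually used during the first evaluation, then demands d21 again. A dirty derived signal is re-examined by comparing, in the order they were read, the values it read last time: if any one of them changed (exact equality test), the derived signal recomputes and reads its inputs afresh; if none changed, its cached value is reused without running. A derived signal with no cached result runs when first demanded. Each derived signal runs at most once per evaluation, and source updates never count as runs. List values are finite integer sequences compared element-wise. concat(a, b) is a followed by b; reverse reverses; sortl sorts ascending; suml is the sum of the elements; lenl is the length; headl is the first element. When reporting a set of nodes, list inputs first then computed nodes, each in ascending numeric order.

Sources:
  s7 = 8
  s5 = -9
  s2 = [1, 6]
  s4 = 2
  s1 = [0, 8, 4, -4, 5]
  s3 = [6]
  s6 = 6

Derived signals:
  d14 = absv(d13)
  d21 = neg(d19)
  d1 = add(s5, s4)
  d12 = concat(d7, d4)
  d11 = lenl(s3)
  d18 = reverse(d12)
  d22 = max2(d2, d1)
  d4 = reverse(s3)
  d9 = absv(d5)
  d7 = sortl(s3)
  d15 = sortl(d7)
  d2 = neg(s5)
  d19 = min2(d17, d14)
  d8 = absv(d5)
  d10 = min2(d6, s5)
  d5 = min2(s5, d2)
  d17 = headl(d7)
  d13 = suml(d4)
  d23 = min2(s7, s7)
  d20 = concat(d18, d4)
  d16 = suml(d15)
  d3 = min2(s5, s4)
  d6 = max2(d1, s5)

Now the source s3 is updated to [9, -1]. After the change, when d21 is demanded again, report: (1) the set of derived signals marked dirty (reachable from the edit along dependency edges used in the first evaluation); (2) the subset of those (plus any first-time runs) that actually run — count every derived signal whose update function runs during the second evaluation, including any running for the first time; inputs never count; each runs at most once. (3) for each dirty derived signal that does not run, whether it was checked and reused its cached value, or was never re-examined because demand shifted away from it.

Dirty set: d4, d7, d13, d14, d17, d19, d21.
Run set: d4, d7, d13, d14, d17, d19, d21 (7 run).
All dirty derived signals ended up running.

Initial pass — values computed on the first demand:
  d4 = reverse([6]) = [6]
  d7 = sortl([6]) = [6]
  d13 = suml([6]) = 6
  d14 = absv(6) = 6
  d17 = headl([6]) = 6
  d19 = min2(6, 6) = 6
  d21 = neg(6) = -6

Second demand — change propagation:
  d4: re-runs because s3 [6]->[9, -1]; new result [-1, 9].
  d7: re-runs because s3 [6]->[9, -1]; new result [-1, 9].
  d13: re-runs because d4 [6]->[-1, 9]; new result 8.
  d14: re-runs because d13 6->8; new result 8.
  d17: re-runs because d7 [6]->[-1, 9]; new result -1.
  d19: re-runs because d17 6->-1; d14 6->8; new result -1.
  d21: re-runs because d19 6->-1; new result 1.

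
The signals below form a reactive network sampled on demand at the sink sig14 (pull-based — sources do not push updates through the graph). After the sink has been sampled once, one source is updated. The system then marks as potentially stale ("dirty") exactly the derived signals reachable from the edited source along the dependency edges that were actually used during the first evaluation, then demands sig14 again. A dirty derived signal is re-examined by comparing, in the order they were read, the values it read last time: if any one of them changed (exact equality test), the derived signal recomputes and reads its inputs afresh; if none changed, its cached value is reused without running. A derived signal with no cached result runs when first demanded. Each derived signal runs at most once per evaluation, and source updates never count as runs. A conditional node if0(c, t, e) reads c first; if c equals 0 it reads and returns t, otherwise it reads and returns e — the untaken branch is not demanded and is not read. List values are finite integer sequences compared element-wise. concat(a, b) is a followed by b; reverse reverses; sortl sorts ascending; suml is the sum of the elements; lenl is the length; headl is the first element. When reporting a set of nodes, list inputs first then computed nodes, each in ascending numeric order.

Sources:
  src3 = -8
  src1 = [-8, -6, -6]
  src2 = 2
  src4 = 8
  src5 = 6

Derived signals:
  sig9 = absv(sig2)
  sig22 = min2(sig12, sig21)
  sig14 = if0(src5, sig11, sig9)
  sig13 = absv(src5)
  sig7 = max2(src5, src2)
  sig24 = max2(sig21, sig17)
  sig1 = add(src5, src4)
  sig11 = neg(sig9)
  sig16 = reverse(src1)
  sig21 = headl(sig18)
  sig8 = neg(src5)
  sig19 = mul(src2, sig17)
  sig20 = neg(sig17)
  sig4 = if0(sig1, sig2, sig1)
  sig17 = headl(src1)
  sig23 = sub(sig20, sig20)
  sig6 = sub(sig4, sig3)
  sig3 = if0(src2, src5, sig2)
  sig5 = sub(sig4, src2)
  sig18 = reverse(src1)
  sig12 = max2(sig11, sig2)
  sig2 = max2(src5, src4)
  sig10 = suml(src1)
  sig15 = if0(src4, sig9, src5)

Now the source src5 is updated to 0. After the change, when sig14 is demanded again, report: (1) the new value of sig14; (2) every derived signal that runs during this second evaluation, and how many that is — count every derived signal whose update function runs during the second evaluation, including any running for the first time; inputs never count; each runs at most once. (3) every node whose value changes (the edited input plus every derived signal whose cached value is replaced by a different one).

sig14 now evaluates to -8.
Run set: sig2, sig11, sig14 (3 run).
Changed values: src5, sig14.
The important point: the flipped condition pulls in fresh nodes; sig11 runs for the first time.

Initial pass — values computed on the first demand:
  sig2 = max2(6, 8) = 8
  sig9 = absv(8) = 8
  sig14 = if0(src5=6 -> else branch sig9) = 8

Second demand — change propagation:
  sig2: re-runs because src5 6->0; new result 8 (unchanged).
  sig9: re-examined; everything it read last time is the same (sig2 unchanged) — cache 8 kept, no run.
  sig11: newly demanded (no cache) — executes and yields -8.
  sig14: re-runs because src5 6->0; new result -8.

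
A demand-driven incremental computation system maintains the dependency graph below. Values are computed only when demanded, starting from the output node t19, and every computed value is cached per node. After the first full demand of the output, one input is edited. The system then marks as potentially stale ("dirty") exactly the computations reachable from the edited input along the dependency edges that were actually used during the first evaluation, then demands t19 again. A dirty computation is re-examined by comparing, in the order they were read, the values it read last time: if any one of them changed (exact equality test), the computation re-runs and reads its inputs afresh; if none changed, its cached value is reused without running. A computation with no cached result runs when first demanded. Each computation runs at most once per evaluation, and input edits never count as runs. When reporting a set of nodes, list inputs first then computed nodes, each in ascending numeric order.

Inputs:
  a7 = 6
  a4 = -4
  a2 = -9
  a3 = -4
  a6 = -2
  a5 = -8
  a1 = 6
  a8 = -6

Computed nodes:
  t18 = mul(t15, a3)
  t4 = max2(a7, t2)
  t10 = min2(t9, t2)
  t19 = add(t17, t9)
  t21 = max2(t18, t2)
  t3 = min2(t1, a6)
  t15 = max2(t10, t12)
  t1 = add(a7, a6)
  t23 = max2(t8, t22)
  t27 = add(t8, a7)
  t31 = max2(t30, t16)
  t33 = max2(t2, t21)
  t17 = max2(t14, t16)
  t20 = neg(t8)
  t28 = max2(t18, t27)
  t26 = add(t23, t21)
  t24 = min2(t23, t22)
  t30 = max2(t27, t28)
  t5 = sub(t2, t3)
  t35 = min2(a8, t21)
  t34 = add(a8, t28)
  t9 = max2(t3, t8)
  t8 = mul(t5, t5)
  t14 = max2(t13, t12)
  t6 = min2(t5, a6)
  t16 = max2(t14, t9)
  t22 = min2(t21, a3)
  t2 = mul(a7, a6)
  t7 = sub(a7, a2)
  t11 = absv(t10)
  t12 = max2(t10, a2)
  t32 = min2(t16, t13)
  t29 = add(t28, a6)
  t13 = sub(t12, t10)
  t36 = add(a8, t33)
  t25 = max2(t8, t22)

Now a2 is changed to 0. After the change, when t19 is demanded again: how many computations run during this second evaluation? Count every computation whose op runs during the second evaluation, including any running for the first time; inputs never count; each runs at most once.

Computations that run: t12, t13, t14, t16, t17 — 5 in total.
Key observation: the cutoff stops propagation at t19 — its inputs' values are unchanged, so it reuses its cache.

First evaluation (everything demanded from the output):
  t1 = add(6, -2) = 4
  t2 = mul(6, -2) = -12
  t3 = min2(4, -2) = -2
  t5 = sub(-12, -2) = -10
  t8 = mul(-10, -10) = 100
  t9 = max2(-2, 100) = 100
  t10 = min2(100, -12) = -12
  t12 = max2(-12, -9) = -9
  t13 = sub(-9, -12) = 3
  t14 = max2(3, -9) = 3
  t16 = max2(3, 100) = 100
  t17 = max2(3, 100) = 100
  t19 = add(100, 100) = 200

Propagation after the edit:
  t12: runs — a2 -9->0; result 0.
  t13: runs — t12 -9->0; result 12.
  t14: runs — t13 3->12; t12 -9->0; result 12.
  t16: runs — t14 3->12; result 100 (same value as before).
  t17: runs — t14 3->12; result 100 (same value as before).
  t19: checked — values it read are unchanged (t17 unchanged, t9 unchanged); reused cached 200 without running.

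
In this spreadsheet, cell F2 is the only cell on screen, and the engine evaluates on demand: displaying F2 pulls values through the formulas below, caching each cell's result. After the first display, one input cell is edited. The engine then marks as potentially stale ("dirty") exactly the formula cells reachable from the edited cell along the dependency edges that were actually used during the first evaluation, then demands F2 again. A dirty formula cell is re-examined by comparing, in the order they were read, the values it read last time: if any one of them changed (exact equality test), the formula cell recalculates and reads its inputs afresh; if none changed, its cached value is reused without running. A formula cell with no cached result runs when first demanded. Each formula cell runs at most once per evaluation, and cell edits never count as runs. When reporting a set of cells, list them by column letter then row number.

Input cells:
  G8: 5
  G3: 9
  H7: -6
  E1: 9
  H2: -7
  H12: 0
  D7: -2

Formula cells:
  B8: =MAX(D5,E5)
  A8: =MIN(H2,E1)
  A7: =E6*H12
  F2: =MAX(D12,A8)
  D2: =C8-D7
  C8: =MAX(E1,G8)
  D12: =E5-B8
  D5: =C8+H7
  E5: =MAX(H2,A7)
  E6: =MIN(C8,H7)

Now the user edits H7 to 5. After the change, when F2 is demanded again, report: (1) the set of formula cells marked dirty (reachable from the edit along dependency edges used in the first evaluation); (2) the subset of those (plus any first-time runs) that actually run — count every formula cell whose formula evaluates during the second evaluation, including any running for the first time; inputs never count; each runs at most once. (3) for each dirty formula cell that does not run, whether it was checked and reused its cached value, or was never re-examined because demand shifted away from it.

Dirty set: A7, B8, D5, D12, E5, E6, F2.
Run set: A7, B8, D5, D12, E6, F2 (6 run).
Re-examined without running (cache reused): E5.
The important point: at E5 every value read last time is unchanged, so the dirty flag clears without a run.

Initial pass — values computed on the first demand:
  A8 = MIN(-7, 9) = -7
  C8 = MAX(9, 5) = 9
  D5 = 9 + -6 = 3
  E6 = MIN(9, -6) = -6
  A7 = -6 * 0 = 0
  E5 = MAX(-7, 0) = 0
  B8 = MAX(3, 0) = 3
  D12 = 0 - 3 = -3
  F2 = MAX(-3, -7) = -3

Second demand — change propagation:
  D5: re-runs because H7 -6->5; new result 14.
  E6: re-runs because H7 -6->5; new result 5.
  A7: re-runs because E6 -6->5; new result 0 (unchanged).
  E5: re-examined; everything it read last time is the same (H2 unchanged, A7 unchanged) — cache 0 kept, no run.
  B8: re-runs because D5 3->14; new result 14.
  D12: re-runs because B8 3->14; new result -14.
  F2: re-runs because D12 -3->-14; new result -7.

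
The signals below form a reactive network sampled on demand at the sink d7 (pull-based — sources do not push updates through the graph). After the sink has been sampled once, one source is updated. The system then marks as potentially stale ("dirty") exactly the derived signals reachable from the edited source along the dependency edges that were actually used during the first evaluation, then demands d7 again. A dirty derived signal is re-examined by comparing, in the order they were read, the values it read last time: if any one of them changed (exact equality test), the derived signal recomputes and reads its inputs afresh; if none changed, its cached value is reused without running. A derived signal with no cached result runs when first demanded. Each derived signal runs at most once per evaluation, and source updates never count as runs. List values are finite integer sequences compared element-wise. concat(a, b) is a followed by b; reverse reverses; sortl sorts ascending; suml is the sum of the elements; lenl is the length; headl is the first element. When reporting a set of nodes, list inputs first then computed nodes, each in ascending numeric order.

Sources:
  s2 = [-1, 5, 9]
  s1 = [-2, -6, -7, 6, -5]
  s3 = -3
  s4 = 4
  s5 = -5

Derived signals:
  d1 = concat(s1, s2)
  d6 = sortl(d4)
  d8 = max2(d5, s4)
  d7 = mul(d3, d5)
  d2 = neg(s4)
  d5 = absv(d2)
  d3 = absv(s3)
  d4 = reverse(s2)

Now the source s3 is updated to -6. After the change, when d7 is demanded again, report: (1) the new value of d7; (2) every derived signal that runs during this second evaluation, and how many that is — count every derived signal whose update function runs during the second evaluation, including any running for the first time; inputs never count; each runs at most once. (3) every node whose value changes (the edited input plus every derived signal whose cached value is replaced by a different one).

d7 now evaluates to 24.
Run set: d3, d7 (2 run).
Changed values: s3, d3, d7.

Initial pass — values computed on the first demand:
  d2 = neg(4) = -4
  d3 = absv(-3) = 3
  d5 = absv(-4) = 4
  d7 = mul(3, 4) = 12

Second demand — change propagation:
  d3: re-runs because s3 -3->-6; new result 6.
  d7: re-runs because d3 3->6; new result 24.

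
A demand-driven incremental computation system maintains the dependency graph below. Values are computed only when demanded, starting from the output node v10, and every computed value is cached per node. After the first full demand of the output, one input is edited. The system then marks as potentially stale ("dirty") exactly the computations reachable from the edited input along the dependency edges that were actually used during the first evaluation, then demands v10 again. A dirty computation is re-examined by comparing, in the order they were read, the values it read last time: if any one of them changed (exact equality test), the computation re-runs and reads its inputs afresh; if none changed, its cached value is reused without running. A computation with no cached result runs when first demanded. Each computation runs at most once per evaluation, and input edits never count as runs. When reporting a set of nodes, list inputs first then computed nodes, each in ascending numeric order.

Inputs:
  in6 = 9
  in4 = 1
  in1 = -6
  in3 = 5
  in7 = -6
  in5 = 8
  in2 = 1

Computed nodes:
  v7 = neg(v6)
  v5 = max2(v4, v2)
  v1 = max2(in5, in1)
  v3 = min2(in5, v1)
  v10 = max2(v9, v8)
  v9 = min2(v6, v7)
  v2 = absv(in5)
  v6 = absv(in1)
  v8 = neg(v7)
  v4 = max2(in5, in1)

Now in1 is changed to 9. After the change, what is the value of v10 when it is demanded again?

First evaluation (everything demanded from the output):
  v6 = absv(-6) = 6
  v7 = neg(6) = -6
  v8 = neg(-6) = 6
  v9 = min2(6, -6) = -6
  v10 = max2(-6, 6) = 6

Propagation after the edit:
  v6: runs — in1 -6->9; result 9.
  v7: runs — v6 6->9; result -9.
  v8: runs — v7 -6->-9; result 9.
  v9: runs — v6 6->9; v7 -6->-9; result -9.
  v10: runs — v9 -6->-9; v8 6->9; result 9.

New value of v10: 9.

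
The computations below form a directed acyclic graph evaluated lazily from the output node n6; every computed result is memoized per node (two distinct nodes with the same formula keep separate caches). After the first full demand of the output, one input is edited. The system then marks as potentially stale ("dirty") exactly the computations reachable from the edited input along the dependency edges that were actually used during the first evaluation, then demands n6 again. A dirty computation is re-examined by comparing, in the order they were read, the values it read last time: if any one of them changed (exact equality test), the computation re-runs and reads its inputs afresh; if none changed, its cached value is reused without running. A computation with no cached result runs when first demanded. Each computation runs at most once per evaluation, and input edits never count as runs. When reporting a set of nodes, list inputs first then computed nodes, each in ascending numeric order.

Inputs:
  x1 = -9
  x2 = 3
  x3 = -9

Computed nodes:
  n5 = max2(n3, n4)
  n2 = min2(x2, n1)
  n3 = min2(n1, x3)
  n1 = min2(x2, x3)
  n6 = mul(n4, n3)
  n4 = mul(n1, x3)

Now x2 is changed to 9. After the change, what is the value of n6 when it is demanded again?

Demanding n6 again yields -729.
Note the absorption at n1: it re-runs yet its value is the same, leaving the output's value untouched.

First demand of the output computes:
  n1 = min2(3, -9) = -9
  n3 = min2(-9, -9) = -9
  n4 = mul(-9, -9) = 81
  n6 = mul(81, -9) = -729

After the edit, cleaning proceeds:
  n1: a read changed (x2 3->9) — executes, giving -9 — identical to its old value.
  n3: dirty, but its reads are unchanged (n1 unchanged, x3 unchanged); cached -9 stands.
  n4: dirty, but its reads are unchanged (n1 unchanged, x3 unchanged); cached 81 stands.
  n6: dirty, but its reads are unchanged (n4 unchanged, n3 unchanged); cached -729 stands.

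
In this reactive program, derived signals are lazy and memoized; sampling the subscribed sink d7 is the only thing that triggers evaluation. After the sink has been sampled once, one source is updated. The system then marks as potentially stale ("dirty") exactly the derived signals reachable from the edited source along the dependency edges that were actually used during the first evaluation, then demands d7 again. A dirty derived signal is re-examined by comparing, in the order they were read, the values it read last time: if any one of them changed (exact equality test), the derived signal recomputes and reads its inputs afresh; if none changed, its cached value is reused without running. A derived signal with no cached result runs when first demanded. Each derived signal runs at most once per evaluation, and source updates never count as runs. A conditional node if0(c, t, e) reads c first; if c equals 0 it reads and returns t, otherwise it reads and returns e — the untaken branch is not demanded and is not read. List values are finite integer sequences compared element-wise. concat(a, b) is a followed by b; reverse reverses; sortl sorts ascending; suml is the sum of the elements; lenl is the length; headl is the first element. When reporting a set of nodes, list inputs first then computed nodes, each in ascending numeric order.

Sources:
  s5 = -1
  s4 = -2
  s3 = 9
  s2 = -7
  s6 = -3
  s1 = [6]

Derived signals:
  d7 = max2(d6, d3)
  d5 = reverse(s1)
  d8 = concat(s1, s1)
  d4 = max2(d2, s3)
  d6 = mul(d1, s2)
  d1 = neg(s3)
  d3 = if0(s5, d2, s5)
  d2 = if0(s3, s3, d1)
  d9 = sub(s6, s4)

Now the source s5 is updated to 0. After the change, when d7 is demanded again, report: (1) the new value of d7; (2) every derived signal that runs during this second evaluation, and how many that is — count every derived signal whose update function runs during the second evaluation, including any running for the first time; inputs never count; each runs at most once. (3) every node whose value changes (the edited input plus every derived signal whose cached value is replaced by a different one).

First demand of the output computes:
  d1 = neg(9) = -9
  d3 = if0(s5=-1 -> else branch s5) = -1
  d6 = mul(-9, -7) = 63
  d7 = max2(63, -1) = 63

After the edit, cleaning proceeds:
  d2: had never run; runs now, result -9.
  d3: a read changed (s5 -1->0; s5 -1->0) — executes, giving -9.
  d7: a read changed (d3 -1->-9) — executes, giving 63 — identical to its old value.

Note the branch switch — d2 had no cache and runs now for the first time.

Demanding d7 again yields 63.
3 derived signals run: d2, d3, d7.
The nodes whose values change: s5, d3.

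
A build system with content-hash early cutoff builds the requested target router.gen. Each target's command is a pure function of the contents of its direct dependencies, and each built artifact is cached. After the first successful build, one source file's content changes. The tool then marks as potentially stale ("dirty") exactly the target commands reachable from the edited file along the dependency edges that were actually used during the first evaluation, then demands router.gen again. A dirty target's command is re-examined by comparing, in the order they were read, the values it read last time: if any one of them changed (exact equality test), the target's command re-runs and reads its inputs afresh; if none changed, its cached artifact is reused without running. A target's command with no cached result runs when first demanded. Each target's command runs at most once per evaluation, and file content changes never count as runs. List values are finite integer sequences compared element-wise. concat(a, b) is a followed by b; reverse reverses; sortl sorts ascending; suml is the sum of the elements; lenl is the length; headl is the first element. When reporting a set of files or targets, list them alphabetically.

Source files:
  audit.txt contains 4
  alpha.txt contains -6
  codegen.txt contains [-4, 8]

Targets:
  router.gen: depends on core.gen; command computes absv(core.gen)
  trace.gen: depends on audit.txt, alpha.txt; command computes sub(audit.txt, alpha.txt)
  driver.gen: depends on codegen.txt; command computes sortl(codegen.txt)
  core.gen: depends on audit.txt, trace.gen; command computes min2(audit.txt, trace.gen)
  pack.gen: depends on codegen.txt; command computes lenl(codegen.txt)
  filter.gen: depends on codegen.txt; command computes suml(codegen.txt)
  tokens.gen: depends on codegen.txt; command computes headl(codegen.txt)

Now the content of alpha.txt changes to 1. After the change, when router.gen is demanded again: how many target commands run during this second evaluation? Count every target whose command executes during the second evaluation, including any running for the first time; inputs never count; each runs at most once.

Target commands that run: core.gen, router.gen, trace.gen — 3 in total.

First evaluation (everything demanded from the output):
  trace.gen = sub(4, -6) = 10
  core.gen = min2(4, 10) = 4
  router.gen = absv(4) = 4

Propagation after the edit:
  trace.gen: runs — alpha.txt -6->1; result 3.
  core.gen: runs — trace.gen 10->3; result 3.
  router.gen: runs — core.gen 4->3; result 3.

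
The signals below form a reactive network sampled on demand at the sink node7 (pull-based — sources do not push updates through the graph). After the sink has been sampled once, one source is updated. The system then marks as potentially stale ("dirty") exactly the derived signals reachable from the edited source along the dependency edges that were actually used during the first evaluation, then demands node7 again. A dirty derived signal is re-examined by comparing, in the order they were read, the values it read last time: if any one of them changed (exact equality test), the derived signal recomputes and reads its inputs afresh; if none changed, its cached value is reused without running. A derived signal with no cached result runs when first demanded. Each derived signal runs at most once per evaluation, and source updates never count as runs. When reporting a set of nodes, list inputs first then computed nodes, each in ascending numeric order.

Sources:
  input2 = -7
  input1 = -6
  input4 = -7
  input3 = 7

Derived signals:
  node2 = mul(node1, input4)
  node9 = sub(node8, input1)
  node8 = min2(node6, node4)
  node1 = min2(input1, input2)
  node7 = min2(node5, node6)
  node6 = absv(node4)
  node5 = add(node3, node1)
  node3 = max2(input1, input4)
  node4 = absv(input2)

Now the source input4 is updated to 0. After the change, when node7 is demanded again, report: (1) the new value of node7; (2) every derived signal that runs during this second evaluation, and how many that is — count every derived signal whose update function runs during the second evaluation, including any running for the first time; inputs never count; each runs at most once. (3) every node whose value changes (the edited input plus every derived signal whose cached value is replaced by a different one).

Initial pass — values computed on the first demand:
  node1 = min2(-6, -7) = -7
  node3 = max2(-6, -7) = -6
  node4 = absv(-7) = 7
  node5 = add(-6, -7) = -13
  node6 = absv(7) = 7
  node7 = min2(-13, 7) = -13

Second demand — change propagation:
  node3: re-runs because input4 -7->0; new result 0.
  node5: re-runs because node3 -6->0; new result -7.
  node7: re-runs because node5 -13->-7; new result -7.

node7 now evaluates to -7.
Run set: node3, node5, node7 (3 run).
Changed values: input4, node3, node5, node7.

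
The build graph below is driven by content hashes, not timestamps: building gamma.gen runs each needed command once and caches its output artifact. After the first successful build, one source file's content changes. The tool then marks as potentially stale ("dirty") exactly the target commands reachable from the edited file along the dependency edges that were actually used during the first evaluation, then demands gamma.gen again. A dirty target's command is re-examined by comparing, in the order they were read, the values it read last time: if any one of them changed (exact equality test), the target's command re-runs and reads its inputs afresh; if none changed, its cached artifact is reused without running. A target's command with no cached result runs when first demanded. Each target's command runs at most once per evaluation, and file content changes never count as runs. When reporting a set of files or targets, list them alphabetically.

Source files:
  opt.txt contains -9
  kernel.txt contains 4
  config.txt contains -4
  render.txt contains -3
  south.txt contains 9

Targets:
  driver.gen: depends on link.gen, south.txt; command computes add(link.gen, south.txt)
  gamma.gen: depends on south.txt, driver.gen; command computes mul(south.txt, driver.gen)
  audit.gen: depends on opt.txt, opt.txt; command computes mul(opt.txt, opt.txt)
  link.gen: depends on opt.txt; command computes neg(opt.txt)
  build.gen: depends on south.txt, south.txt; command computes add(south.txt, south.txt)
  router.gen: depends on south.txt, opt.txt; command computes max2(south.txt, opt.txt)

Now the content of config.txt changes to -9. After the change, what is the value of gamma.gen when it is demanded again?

Initial pass — values computed on the first demand:
  link.gen = neg(-9) = 9
  driver.gen = add(9, 9) = 18
  gamma.gen = mul(9, 18) = 162

Second demand — change propagation:
  no demanded computation ever read config.txt, so the edit dirties nothing and nothing runs.

The important point: nothing the output needs ever reads config.txt, so the edit is invisible to it.

gamma.gen now evaluates to 162.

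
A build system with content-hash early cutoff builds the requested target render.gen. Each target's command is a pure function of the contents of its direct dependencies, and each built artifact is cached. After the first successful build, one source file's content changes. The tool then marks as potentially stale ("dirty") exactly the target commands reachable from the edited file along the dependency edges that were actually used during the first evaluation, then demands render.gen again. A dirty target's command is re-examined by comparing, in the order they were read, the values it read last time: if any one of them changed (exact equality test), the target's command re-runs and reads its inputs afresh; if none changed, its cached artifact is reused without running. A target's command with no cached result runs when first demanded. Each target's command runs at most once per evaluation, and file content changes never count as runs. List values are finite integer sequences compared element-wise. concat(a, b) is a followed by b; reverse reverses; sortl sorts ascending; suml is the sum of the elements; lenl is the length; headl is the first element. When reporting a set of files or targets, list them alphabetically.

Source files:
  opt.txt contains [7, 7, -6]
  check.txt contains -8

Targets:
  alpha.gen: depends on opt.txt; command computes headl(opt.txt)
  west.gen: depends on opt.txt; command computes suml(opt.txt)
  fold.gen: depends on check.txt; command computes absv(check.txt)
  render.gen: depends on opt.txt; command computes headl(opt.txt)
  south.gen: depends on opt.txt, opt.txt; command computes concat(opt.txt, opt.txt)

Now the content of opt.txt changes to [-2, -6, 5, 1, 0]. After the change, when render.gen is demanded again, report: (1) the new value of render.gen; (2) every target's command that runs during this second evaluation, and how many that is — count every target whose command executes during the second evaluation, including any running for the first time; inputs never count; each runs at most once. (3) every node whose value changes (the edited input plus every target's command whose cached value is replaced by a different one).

New value of render.gen: -2.
Target commands that run: render.gen — 1 in total.
Values that change: opt.txt, render.gen.

First evaluation (everything demanded from the output):
  render.gen = headl([7, 7, -6]) = 7

Propagation after the edit:
  render.gen: runs — opt.txt [7, 7, -6]->[-2, -6, 5, 1, 0]; result -2.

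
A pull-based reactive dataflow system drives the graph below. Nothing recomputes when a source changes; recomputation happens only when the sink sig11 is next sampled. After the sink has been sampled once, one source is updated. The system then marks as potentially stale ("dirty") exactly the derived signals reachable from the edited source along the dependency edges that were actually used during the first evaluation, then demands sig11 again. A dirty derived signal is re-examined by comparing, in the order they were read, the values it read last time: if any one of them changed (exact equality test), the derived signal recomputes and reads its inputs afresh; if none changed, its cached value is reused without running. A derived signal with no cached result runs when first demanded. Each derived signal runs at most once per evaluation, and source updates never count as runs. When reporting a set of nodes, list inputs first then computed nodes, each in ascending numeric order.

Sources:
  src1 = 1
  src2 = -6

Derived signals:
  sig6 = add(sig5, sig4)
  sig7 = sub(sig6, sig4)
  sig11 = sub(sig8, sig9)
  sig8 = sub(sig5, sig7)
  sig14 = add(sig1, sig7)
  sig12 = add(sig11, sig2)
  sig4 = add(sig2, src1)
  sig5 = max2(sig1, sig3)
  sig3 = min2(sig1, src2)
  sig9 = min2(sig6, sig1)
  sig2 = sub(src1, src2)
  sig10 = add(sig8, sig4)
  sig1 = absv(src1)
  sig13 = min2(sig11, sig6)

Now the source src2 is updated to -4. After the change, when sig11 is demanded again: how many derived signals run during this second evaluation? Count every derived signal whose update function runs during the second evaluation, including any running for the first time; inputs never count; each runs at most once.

First evaluation (everything demanded from the output):
  sig1 = absv(1) = 1
  sig2 = sub(1, -6) = 7
  sig3 = min2(1, -6) = -6
  sig4 = add(7, 1) = 8
  sig5 = max2(1, -6) = 1
  sig6 = add(1, 8) = 9
  sig7 = sub(9, 8) = 1
  sig8 = sub(1, 1) = 0
  sig9 = min2(9, 1) = 1
  sig11 = sub(0, 1) = -1

Propagation after the edit:
  sig2: runs — src2 -6->-4; result 5.
  sig3: runs — src2 -6->-4; result -4.
  sig4: runs — sig2 7->5; result 6.
  sig5: runs — sig3 -6->-4; result 1 (same value as before).
  sig6: runs — sig4 8->6; result 7.
  sig7: runs — sig6 9->7; sig4 8->6; result 1 (same value as before).
  sig8: checked — values it read are unchanged (sig5 unchanged, sig7 unchanged); reused cached 0 without running.
  sig9: runs — sig6 9->7; result 1 (same value as before).
  sig11: checked — values it read are unchanged (sig8 unchanged, sig9 unchanged); reused cached -1 without running.

Key observation: the cutoff stops propagation at sig8 — its inputs' values are unchanged, so it reuses its cache.

Derived signals that run: sig2, sig3, sig4, sig5, sig6, sig7, sig9 — 7 in total.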